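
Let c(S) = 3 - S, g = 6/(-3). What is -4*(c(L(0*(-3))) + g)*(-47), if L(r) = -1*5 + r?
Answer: 1128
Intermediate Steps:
L(r) = -5 + r
g = -2 (g = 6*(-⅓) = -2)
-4*(c(L(0*(-3))) + g)*(-47) = -4*((3 - (-5 + 0*(-3))) - 2)*(-47) = -4*((3 - (-5 + 0)) - 2)*(-47) = -4*((3 - 1*(-5)) - 2)*(-47) = -4*((3 + 5) - 2)*(-47) = -4*(8 - 2)*(-47) = -4*6*(-47) = -24*(-47) = 1128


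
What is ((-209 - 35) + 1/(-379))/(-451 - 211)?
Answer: 92477/250898 ≈ 0.36858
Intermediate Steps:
((-209 - 35) + 1/(-379))/(-451 - 211) = (-244 - 1/379)/(-662) = -92477/379*(-1/662) = 92477/250898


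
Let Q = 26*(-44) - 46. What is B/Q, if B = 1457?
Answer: -1457/1190 ≈ -1.2244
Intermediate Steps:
Q = -1190 (Q = -1144 - 46 = -1190)
B/Q = 1457/(-1190) = 1457*(-1/1190) = -1457/1190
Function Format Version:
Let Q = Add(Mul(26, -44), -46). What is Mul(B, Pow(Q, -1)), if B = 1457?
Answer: Rational(-1457, 1190) ≈ -1.2244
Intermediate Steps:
Q = -1190 (Q = Add(-1144, -46) = -1190)
Mul(B, Pow(Q, -1)) = Mul(1457, Pow(-1190, -1)) = Mul(1457, Rational(-1, 1190)) = Rational(-1457, 1190)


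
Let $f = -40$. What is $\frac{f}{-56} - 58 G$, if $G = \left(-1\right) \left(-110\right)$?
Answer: $- \frac{44655}{7} \approx -6379.3$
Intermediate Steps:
$G = 110$
$\frac{f}{-56} - 58 G = - \frac{40}{-56} - 6380 = \left(-40\right) \left(- \frac{1}{56}\right) - 6380 = \frac{5}{7} - 6380 = - \frac{44655}{7}$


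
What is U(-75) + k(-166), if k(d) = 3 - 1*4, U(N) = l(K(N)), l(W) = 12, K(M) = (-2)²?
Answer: 11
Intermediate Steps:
K(M) = 4
U(N) = 12
k(d) = -1 (k(d) = 3 - 4 = -1)
U(-75) + k(-166) = 12 - 1 = 11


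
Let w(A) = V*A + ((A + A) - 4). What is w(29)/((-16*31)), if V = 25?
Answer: -779/496 ≈ -1.5706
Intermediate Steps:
w(A) = -4 + 27*A (w(A) = 25*A + ((A + A) - 4) = 25*A + (2*A - 4) = 25*A + (-4 + 2*A) = -4 + 27*A)
w(29)/((-16*31)) = (-4 + 27*29)/((-16*31)) = (-4 + 783)/(-496) = 779*(-1/496) = -779/496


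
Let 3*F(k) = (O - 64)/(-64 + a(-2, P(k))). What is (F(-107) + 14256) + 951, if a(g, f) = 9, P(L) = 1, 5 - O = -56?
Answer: 836386/55 ≈ 15207.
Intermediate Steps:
O = 61 (O = 5 - 1*(-56) = 5 + 56 = 61)
F(k) = 1/55 (F(k) = ((61 - 64)/(-64 + 9))/3 = (-3/(-55))/3 = (-3*(-1/55))/3 = (⅓)*(3/55) = 1/55)
(F(-107) + 14256) + 951 = (1/55 + 14256) + 951 = 784081/55 + 951 = 836386/55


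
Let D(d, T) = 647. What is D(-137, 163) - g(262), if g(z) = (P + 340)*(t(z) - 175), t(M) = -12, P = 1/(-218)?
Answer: 14001299/218 ≈ 64226.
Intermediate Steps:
P = -1/218 ≈ -0.0045872
g(z) = -13860253/218 (g(z) = (-1/218 + 340)*(-12 - 175) = (74119/218)*(-187) = -13860253/218)
D(-137, 163) - g(262) = 647 - 1*(-13860253/218) = 647 + 13860253/218 = 14001299/218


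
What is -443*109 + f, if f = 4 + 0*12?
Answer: -48283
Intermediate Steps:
f = 4 (f = 4 + 0 = 4)
-443*109 + f = -443*109 + 4 = -48287 + 4 = -48283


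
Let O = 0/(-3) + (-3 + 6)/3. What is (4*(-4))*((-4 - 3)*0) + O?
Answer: 1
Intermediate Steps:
O = 1 (O = 0*(-⅓) + 3*(⅓) = 0 + 1 = 1)
(4*(-4))*((-4 - 3)*0) + O = (4*(-4))*((-4 - 3)*0) + 1 = -(-112)*0 + 1 = -16*0 + 1 = 0 + 1 = 1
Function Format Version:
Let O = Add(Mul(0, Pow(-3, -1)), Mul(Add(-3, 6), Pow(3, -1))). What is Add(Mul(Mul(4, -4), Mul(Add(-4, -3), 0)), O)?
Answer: 1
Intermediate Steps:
O = 1 (O = Add(Mul(0, Rational(-1, 3)), Mul(3, Rational(1, 3))) = Add(0, 1) = 1)
Add(Mul(Mul(4, -4), Mul(Add(-4, -3), 0)), O) = Add(Mul(Mul(4, -4), Mul(Add(-4, -3), 0)), 1) = Add(Mul(-16, Mul(-7, 0)), 1) = Add(Mul(-16, 0), 1) = Add(0, 1) = 1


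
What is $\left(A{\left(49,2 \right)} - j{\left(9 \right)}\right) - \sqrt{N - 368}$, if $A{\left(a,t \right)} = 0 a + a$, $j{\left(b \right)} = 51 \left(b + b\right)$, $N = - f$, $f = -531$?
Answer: $-869 - \sqrt{163} \approx -881.77$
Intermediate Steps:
$N = 531$ ($N = \left(-1\right) \left(-531\right) = 531$)
$j{\left(b \right)} = 102 b$ ($j{\left(b \right)} = 51 \cdot 2 b = 102 b$)
$A{\left(a,t \right)} = a$ ($A{\left(a,t \right)} = 0 + a = a$)
$\left(A{\left(49,2 \right)} - j{\left(9 \right)}\right) - \sqrt{N - 368} = \left(49 - 102 \cdot 9\right) - \sqrt{531 - 368} = \left(49 - 918\right) - \sqrt{163} = -869 - \sqrt{163}$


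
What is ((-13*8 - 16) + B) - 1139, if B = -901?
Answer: -2160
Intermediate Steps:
((-13*8 - 16) + B) - 1139 = ((-13*8 - 16) - 901) - 1139 = ((-104 - 16) - 901) - 1139 = (-120 - 901) - 1139 = -1021 - 1139 = -2160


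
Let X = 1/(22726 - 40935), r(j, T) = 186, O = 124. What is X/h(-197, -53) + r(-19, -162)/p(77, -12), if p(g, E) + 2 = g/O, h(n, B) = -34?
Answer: -4759686871/35289042 ≈ -134.88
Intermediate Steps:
X = -1/18209 (X = 1/(-18209) = -1/18209 ≈ -5.4918e-5)
p(g, E) = -2 + g/124
X/h(-197, -53) + r(-19, -162)/p(77, -12) = -1/18209/(-34) + 186/(-2 + (1/124)*77) = -1/18209*(-1/34) + 186/(-2 + 77/124) = 1/619106 + 186/(-171/124) = 1/619106 + 186*(-124/171) = 1/619106 - 7688/57 = -4759686871/35289042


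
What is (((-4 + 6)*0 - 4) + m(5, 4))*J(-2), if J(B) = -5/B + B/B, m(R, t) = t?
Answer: 0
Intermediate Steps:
J(B) = 1 - 5/B (J(B) = -5/B + 1 = 1 - 5/B)
(((-4 + 6)*0 - 4) + m(5, 4))*J(-2) = (((-4 + 6)*0 - 4) + 4)*((-5 - 2)/(-2)) = ((2*0 - 4) + 4)*(-½*(-7)) = ((0 - 4) + 4)*(7/2) = (-4 + 4)*(7/2) = 0*(7/2) = 0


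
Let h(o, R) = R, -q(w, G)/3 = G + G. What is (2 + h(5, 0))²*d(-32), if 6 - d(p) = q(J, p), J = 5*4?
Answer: -744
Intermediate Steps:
J = 20
q(w, G) = -6*G (q(w, G) = -3*(G + G) = -6*G)
d(p) = 6 + 6*p (d(p) = 6 - (-6)*p = 6 + 6*p)
(2 + h(5, 0))²*d(-32) = (2 + 0)²*(6 + 6*(-32)) = 2²*(6 - 192) = 4*(-186) = -744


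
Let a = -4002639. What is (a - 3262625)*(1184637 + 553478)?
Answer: -12627864337360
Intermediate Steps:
(a - 3262625)*(1184637 + 553478) = (-4002639 - 3262625)*(1184637 + 553478) = -7265264*1738115 = -12627864337360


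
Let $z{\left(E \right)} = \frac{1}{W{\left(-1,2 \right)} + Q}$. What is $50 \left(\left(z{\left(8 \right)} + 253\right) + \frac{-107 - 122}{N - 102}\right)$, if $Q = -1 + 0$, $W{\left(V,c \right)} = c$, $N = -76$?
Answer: $\frac{1136025}{89} \approx 12764.0$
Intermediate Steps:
$Q = -1$
$z{\left(E \right)} = 1$ ($z{\left(E \right)} = \frac{1}{2 - 1} = 1^{-1} = 1$)
$50 \left(\left(z{\left(8 \right)} + 253\right) + \frac{-107 - 122}{N - 102}\right) = 50 \left(\left(1 + 253\right) + \frac{-107 - 122}{-76 - 102}\right) = 50 \left(254 - \frac{229}{-178}\right) = 50 \left(254 - - \frac{229}{178}\right) = 50 \left(254 + \frac{229}{178}\right) = 50 \cdot \frac{45441}{178} = \frac{1136025}{89}$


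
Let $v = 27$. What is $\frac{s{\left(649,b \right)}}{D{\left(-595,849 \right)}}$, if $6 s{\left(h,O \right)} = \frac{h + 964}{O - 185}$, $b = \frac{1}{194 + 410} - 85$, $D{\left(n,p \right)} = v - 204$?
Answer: $\frac{487126}{86594949} \approx 0.0056253$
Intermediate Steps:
$D{\left(n,p \right)} = -177$ ($D{\left(n,p \right)} = 27 - 204 = -177$)
$b = - \frac{51339}{604}$ ($b = \frac{1}{604} - 85 = - \frac{51339}{604} \approx -84.998$)
$s{\left(h,O \right)} = \frac{964 + h}{6 \left(-185 + O\right)}$ ($s{\left(h,O \right)} = \frac{\left(h + 964\right) \frac{1}{O - 185}}{6} = \frac{\left(964 + h\right) \frac{1}{-185 + O}}{6} = \frac{\frac{1}{-185 + O} \left(964 + h\right)}{6} = \frac{964 + h}{6 \left(-185 + O\right)}$)
$\frac{s{\left(649,b \right)}}{D{\left(-595,849 \right)}} = \frac{\frac{1}{6} \frac{1}{-185 - \frac{51339}{604}} \left(964 + 649\right)}{-177} = \frac{1}{6} \frac{1}{- \frac{163079}{604}} \cdot 1613 \left(- \frac{1}{177}\right) = \frac{1}{6} \left(- \frac{604}{163079}\right) 1613 \left(- \frac{1}{177}\right) = \left(- \frac{487126}{489237}\right) \left(- \frac{1}{177}\right) = \frac{487126}{86594949}$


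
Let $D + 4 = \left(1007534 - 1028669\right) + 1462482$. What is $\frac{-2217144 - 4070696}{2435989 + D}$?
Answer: $- \frac{1571960}{969333} \approx -1.6217$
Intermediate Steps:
$D = 1441343$ ($D = -4 + \left(\left(1007534 - 1028669\right) + 1462482\right) = -4 + \left(-21135 + 1462482\right) = -4 + 1441347 = 1441343$)
$\frac{-2217144 - 4070696}{2435989 + D} = \frac{-2217144 - 4070696}{2435989 + 1441343} = - \frac{6287840}{3877332} = \left(-6287840\right) \frac{1}{3877332} = - \frac{1571960}{969333}$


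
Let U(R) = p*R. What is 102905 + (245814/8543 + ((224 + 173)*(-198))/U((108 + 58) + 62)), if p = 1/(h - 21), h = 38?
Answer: 31513131371/324634 ≈ 97073.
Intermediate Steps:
p = 1/17 (p = 1/(38 - 21) = 1/17 ≈ 0.058824)
U(R) = R/17
102905 + (245814/8543 + ((224 + 173)*(-198))/U((108 + 58) + 62)) = 102905 + (245814/8543 + ((224 + 173)*(-198))/((((108 + 58) + 62)/17))) = 102905 + (245814*(1/8543) + (397*(-198))/(((166 + 62)/17))) = 102905 + (245814/8543 - 78606/((1/17)*228)) = 102905 + (245814/8543 - 78606/228/17) = 102905 + (245814/8543 - 78606*17/228) = 102905 + (245814/8543 - 222717/38) = 102905 - 1893330399/324634 = 31513131371/324634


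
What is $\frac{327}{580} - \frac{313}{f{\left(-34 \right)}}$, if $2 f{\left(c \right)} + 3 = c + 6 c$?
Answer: $\frac{441887}{139780} \approx 3.1613$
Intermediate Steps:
$f{\left(c \right)} = - \frac{3}{2} + \frac{7 c}{2}$ ($f{\left(c \right)} = - \frac{3}{2} + \frac{c + 6 c}{2} = - \frac{3}{2} + \frac{7 c}{2}$)
$\frac{327}{580} - \frac{313}{f{\left(-34 \right)}} = \frac{327}{580} - \frac{313}{- \frac{3}{2} + \frac{7}{2} \left(-34\right)} = 327 \cdot \frac{1}{580} - \frac{313}{- \frac{3}{2} - 119} = \frac{327}{580} - \frac{313}{- \frac{241}{2}} = \frac{327}{580} - - \frac{626}{241} = \frac{327}{580} + \frac{626}{241} = \frac{441887}{139780}$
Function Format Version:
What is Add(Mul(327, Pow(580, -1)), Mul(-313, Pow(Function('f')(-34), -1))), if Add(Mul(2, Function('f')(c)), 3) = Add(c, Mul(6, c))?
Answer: Rational(441887, 139780) ≈ 3.1613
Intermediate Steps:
Function('f')(c) = Add(Rational(-3, 2), Mul(Rational(7, 2), c)) (Function('f')(c) = Add(Rational(-3, 2), Mul(Rational(1, 2), Add(c, Mul(6, c)))) = Add(Rational(-3, 2), Mul(Rational(1, 2), Mul(7, c))) = Add(Rational(-3, 2), Mul(Rational(7, 2), c)))
Add(Mul(327, Pow(580, -1)), Mul(-313, Pow(Function('f')(-34), -1))) = Add(Mul(327, Pow(580, -1)), Mul(-313, Pow(Add(Rational(-3, 2), Mul(Rational(7, 2), -34)), -1))) = Add(Mul(327, Rational(1, 580)), Mul(-313, Pow(Add(Rational(-3, 2), -119), -1))) = Add(Rational(327, 580), Mul(-313, Pow(Rational(-241, 2), -1))) = Add(Rational(327, 580), Mul(-313, Rational(-2, 241))) = Add(Rational(327, 580), Rational(626, 241)) = Rational(441887, 139780)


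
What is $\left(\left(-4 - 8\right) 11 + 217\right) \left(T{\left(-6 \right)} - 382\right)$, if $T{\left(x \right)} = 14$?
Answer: $-31280$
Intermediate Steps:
$\left(\left(-4 - 8\right) 11 + 217\right) \left(T{\left(-6 \right)} - 382\right) = \left(\left(-4 - 8\right) 11 + 217\right) \left(14 - 382\right) = \left(\left(-12\right) 11 + 217\right) \left(-368\right) = \left(-132 + 217\right) \left(-368\right) = 85 \left(-368\right) = -31280$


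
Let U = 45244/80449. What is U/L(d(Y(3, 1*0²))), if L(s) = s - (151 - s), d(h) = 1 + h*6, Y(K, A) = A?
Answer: -45244/11986901 ≈ -0.0037745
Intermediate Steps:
d(h) = 1 + 6*h
L(s) = -151 + 2*s (L(s) = s + (-151 + s) = -151 + 2*s)
U = 45244/80449 (U = 45244*(1/80449) = 45244/80449 ≈ 0.56239)
U/L(d(Y(3, 1*0²))) = 45244/(80449*(-151 + 2*(1 + 6*(1*0²)))) = 45244/(80449*(-151 + 2*(1 + 6*(1*0)))) = 45244/(80449*(-151 + 2*(1 + 6*0))) = 45244/(80449*(-151 + 2*(1 + 0))) = 45244/(80449*(-151 + 2*1)) = 45244/(80449*(-151 + 2)) = (45244/80449)/(-149) = (45244/80449)*(-1/149) = -45244/11986901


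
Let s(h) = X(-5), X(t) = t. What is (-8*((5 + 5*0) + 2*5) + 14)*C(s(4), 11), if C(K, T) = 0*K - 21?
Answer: 2226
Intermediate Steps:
s(h) = -5
C(K, T) = -21 (C(K, T) = 0 - 21 = -21)
(-8*((5 + 5*0) + 2*5) + 14)*C(s(4), 11) = (-8*((5 + 5*0) + 2*5) + 14)*(-21) = (-8*((5 + 0) + 10) + 14)*(-21) = (-8*(5 + 10) + 14)*(-21) = (-8*15 + 14)*(-21) = (-120 + 14)*(-21) = -106*(-21) = 2226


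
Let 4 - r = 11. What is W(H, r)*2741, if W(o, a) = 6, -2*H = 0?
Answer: 16446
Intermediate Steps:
r = -7 (r = 4 - 1*11 = 4 - 11 = -7)
H = 0 (H = -½*0 = 0)
W(H, r)*2741 = 6*2741 = 16446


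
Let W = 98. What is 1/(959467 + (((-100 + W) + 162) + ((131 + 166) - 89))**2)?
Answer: 1/1094891 ≈ 9.1333e-7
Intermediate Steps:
1/(959467 + (((-100 + W) + 162) + ((131 + 166) - 89))**2) = 1/(959467 + (((-100 + 98) + 162) + ((131 + 166) - 89))**2) = 1/(959467 + ((-2 + 162) + (297 - 89))**2) = 1/(959467 + (160 + 208)**2) = 1/(959467 + 368**2) = 1/(959467 + 135424) = 1/1094891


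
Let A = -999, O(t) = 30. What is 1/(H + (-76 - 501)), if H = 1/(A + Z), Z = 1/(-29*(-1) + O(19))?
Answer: -58940/34008439 ≈ -0.0017331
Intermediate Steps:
Z = 1/59 (Z = 1/(-29*(-1) + 30) = 1/(29 + 30) = 1/59 ≈ 0.016949)
H = -59/58940 (H = 1/(-999 + 1/59) = 1/(-58940/59) = -59/58940 ≈ -0.0010010)
1/(H + (-76 - 501)) = 1/(-59/58940 + (-76 - 501)) = 1/(-59/58940 - 577) = 1/(-34008439/58940) = -58940/34008439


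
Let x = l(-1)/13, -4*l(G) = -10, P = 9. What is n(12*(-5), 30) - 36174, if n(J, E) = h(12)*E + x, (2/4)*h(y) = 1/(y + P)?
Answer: -6583113/182 ≈ -36171.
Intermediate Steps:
l(G) = 5/2 (l(G) = -¼*(-10) = 5/2)
h(y) = 2/(9 + y) (h(y) = 2/(y + 9) = 2/(9 + y))
x = 5/26 (x = (5/2)/13 = (5/2)*(1/13) = 5/26 ≈ 0.19231)
n(J, E) = 5/26 + 2*E/21 (n(J, E) = (2/(9 + 12))*E + 5/26 = (2/21)*E + 5/26 = (2*(1/21))*E + 5/26 = 2*E/21 + 5/26 = 5/26 + 2*E/21)
n(12*(-5), 30) - 36174 = (5/26 + (2/21)*30) - 36174 = (5/26 + 20/7) - 36174 = 555/182 - 36174 = -6583113/182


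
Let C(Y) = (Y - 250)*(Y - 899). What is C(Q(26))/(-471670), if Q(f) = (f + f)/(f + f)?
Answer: -111801/235835 ≈ -0.47406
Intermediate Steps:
Q(f) = 1 (Q(f) = (2*f)/((2*f)) = (2*f)*(1/(2*f)) = 1)
C(Y) = (-899 + Y)*(-250 + Y) (C(Y) = (-250 + Y)*(-899 + Y) = (-899 + Y)*(-250 + Y))
C(Q(26))/(-471670) = (224750 + 1² - 1149*1)/(-471670) = (224750 + 1 - 1149)*(-1/471670) = 223602*(-1/471670) = -111801/235835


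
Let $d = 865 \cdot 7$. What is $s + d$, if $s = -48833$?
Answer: $-42778$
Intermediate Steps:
$d = 6055$
$s + d = -48833 + 6055 = -42778$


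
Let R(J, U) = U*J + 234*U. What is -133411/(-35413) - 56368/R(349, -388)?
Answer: 8043565457/2002640563 ≈ 4.0165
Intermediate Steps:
R(J, U) = 234*U + J*U (R(J, U) = J*U + 234*U = 234*U + J*U)
-133411/(-35413) - 56368/R(349, -388) = -133411/(-35413) - 56368*(-1/(388*(234 + 349))) = -133411*(-1/35413) - 56368/((-388*583)) = 133411/35413 - 56368/(-226204) = 133411/35413 - 56368*(-1/226204) = 133411/35413 + 14092/56551 = 8043565457/2002640563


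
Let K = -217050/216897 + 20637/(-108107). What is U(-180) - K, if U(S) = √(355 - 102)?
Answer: 9313575913/7816027993 + √253 ≈ 17.098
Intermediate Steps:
U(S) = √253
K = -9313575913/7816027993 (K = -217050*1/216897 + 20637*(-1/108107) = -72350/72299 - 20637/108107 = -9313575913/7816027993 ≈ -1.1916)
U(-180) - K = √253 - 1*(-9313575913/7816027993) = √253 + 9313575913/7816027993 = 9313575913/7816027993 + √253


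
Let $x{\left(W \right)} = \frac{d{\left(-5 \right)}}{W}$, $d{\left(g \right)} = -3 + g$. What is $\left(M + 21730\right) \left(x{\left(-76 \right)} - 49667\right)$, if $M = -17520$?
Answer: $- \frac{3972854910}{19} \approx -2.091 \cdot 10^{8}$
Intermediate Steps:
$x{\left(W \right)} = - \frac{8}{W}$ ($x{\left(W \right)} = \frac{-3 - 5}{W} = - \frac{8}{W}$)
$\left(M + 21730\right) \left(x{\left(-76 \right)} - 49667\right) = \left(-17520 + 21730\right) \left(- \frac{8}{-76} - 49667\right) = 4210 \left(\left(-8\right) \left(- \frac{1}{76}\right) - 49667\right) = 4210 \left(\frac{2}{19} - 49667\right) = 4210 \left(- \frac{943671}{19}\right) = - \frac{3972854910}{19}$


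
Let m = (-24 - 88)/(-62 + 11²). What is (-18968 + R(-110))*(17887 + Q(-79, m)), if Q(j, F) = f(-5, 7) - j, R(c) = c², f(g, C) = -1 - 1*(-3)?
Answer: -123404224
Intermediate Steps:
f(g, C) = 2 (f(g, C) = -1 + 3 = 2)
m = -112/59 (m = -112/(-62 + 121) = -112/59 ≈ -1.8983)
Q(j, F) = 2 - j
(-18968 + R(-110))*(17887 + Q(-79, m)) = (-18968 + (-110)²)*(17887 + (2 - 1*(-79))) = (-18968 + 12100)*(17887 + (2 + 79)) = -6868*(17887 + 81) = -6868*17968 = -123404224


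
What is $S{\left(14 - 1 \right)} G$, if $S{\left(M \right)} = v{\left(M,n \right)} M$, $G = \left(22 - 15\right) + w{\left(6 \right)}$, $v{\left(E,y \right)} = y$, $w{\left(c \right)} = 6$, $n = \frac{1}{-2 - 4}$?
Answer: $- \frac{169}{6} \approx -28.167$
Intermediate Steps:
$n = - \frac{1}{6}$ ($n = \frac{1}{-6} = - \frac{1}{6} \approx -0.16667$)
$G = 13$ ($G = \left(22 - 15\right) + 6 = 7 + 6 = 13$)
$S{\left(M \right)} = - \frac{M}{6}$
$S{\left(14 - 1 \right)} G = - \frac{14 - 1}{6} \cdot 13 = \left(- \frac{1}{6}\right) 13 \cdot 13 = \left(- \frac{13}{6}\right) 13 = - \frac{169}{6}$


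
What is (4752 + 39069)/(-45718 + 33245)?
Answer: -43821/12473 ≈ -3.5133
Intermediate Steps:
(4752 + 39069)/(-45718 + 33245) = 43821/(-12473) = 43821*(-1/12473) = -43821/12473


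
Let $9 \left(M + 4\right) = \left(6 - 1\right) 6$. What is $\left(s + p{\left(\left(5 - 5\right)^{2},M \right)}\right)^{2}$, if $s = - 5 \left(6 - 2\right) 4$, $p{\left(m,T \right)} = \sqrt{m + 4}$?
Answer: $6084$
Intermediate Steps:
$M = - \frac{2}{3}$ ($M = -4 + \frac{\left(6 - 1\right) 6}{9} = -4 + \frac{5 \cdot 6}{9} = -4 + \frac{1}{9} \cdot 30 = -4 + \frac{10}{3} = - \frac{2}{3} \approx -0.66667$)
$p{\left(m,T \right)} = \sqrt{4 + m}$
$s = -80$ ($s = - 5 \left(6 - 2\right) 4 = \left(-5\right) 4 \cdot 4 = \left(-20\right) 4 = -80$)
$\left(s + p{\left(\left(5 - 5\right)^{2},M \right)}\right)^{2} = \left(-80 + \sqrt{4 + \left(5 - 5\right)^{2}}\right)^{2} = \left(-80 + \sqrt{4 + 0^{2}}\right)^{2} = \left(-80 + \sqrt{4 + 0}\right)^{2} = \left(-80 + \sqrt{4}\right)^{2} = \left(-80 + 2\right)^{2} = \left(-78\right)^{2} = 6084$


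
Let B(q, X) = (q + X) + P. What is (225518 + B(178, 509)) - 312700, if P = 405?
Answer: -86090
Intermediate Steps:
B(q, X) = 405 + X + q (B(q, X) = (q + X) + 405 = (X + q) + 405 = 405 + X + q)
(225518 + B(178, 509)) - 312700 = (225518 + (405 + 509 + 178)) - 312700 = (225518 + 1092) - 312700 = 226610 - 312700 = -86090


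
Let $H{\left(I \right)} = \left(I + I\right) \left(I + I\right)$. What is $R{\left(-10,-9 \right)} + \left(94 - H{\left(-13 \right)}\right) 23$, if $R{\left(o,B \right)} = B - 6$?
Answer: $-13401$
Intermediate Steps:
$R{\left(o,B \right)} = -6 + B$
$H{\left(I \right)} = 4 I^{2}$ ($H{\left(I \right)} = 2 I 2 I = 4 I^{2}$)
$R{\left(-10,-9 \right)} + \left(94 - H{\left(-13 \right)}\right) 23 = \left(-6 - 9\right) + \left(94 - 4 \left(-13\right)^{2}\right) 23 = -15 + \left(94 - 4 \cdot 169\right) 23 = -15 + \left(94 - 676\right) 23 = -15 - 13386 = -13401$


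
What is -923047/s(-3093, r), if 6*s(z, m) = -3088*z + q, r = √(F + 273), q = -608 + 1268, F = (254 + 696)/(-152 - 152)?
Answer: -923047/1591974 ≈ -0.57981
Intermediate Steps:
F = -25/8 (F = 950/(-304) = 950*(-1/304) = -25/8 ≈ -3.1250)
q = 660
r = √4318/4 (r = √(-25/8 + 273) = √(2159/8) = √4318/4 ≈ 16.428)
s(z, m) = 110 - 1544*z/3 (s(z, m) = (-3088*z + 660)/6 = (660 - 3088*z)/6 = 110 - 1544*z/3)
-923047/s(-3093, r) = -923047/(110 - 1544/3*(-3093)) = -923047/(110 + 1591864) = -923047/1591974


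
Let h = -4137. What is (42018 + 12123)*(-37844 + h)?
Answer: -2272893321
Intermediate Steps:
(42018 + 12123)*(-37844 + h) = (42018 + 12123)*(-37844 - 4137) = 54141*(-41981) = -2272893321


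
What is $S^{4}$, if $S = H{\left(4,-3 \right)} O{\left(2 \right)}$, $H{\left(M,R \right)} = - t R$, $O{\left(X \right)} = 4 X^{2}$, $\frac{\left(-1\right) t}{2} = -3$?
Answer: $6879707136$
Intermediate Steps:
$t = 6$ ($t = \left(-2\right) \left(-3\right) = 6$)
$H{\left(M,R \right)} = - 6 R$ ($H{\left(M,R \right)} = \left(-1\right) 6 R = - 6 R$)
$S = 288$ ($S = \left(-6\right) \left(-3\right) 4 \cdot 2^{2} = 18 \cdot 4 \cdot 4 = 18 \cdot 16 = 288$)
$S^{4} = 288^{4} = 6879707136$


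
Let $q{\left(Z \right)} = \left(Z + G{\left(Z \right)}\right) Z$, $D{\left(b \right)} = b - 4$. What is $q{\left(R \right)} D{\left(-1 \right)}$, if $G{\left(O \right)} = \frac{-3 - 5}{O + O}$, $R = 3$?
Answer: $-25$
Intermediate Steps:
$G{\left(O \right)} = - \frac{4}{O}$ ($G{\left(O \right)} = - \frac{8}{2 O} = - 8 \frac{1}{2 O} = - \frac{4}{O}$)
$D{\left(b \right)} = -4 + b$ ($D{\left(b \right)} = b - 4 = -4 + b$)
$q{\left(Z \right)} = Z \left(Z - \frac{4}{Z}\right)$ ($q{\left(Z \right)} = \left(Z - \frac{4}{Z}\right) Z = Z \left(Z - \frac{4}{Z}\right)$)
$q{\left(R \right)} D{\left(-1 \right)} = \left(-4 + 3^{2}\right) \left(-4 - 1\right) = \left(-4 + 9\right) \left(-5\right) = 5 \left(-5\right) = -25$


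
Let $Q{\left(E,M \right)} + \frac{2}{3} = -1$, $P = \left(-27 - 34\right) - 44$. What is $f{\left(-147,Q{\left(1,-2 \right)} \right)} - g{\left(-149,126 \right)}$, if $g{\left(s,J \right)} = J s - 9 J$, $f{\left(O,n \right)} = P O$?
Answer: $35343$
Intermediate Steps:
$P = -105$ ($P = -61 - 44 = -105$)
$Q{\left(E,M \right)} = - \frac{5}{3}$ ($Q{\left(E,M \right)} = - \frac{2}{3} - 1 = - \frac{5}{3}$)
$f{\left(O,n \right)} = - 105 O$
$g{\left(s,J \right)} = - 9 J + J s$
$f{\left(-147,Q{\left(1,-2 \right)} \right)} - g{\left(-149,126 \right)} = \left(-105\right) \left(-147\right) - 126 \left(-9 - 149\right) = 15435 - 126 \left(-158\right) = 15435 - -19908 = 15435 + 19908 = 35343$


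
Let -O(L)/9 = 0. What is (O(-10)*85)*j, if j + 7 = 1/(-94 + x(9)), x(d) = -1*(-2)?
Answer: 0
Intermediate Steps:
O(L) = 0 (O(L) = -9*0 = 0)
x(d) = 2
j = -645/92 (j = -7 + 1/(-94 + 2) = -7 + 1/(-92) = -7 - 1/92 = -645/92 ≈ -7.0109)
(O(-10)*85)*j = (0*85)*(-645/92) = 0*(-645/92) = 0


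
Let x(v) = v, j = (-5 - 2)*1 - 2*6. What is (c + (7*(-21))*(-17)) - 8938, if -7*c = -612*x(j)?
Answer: -56701/7 ≈ -8100.1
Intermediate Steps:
j = -19 (j = -7*1 - 12 = -7 - 12 = -19)
c = -11628/7 (c = -(-612)*(-19)/7 = -⅐*11628 = -11628/7 ≈ -1661.1)
(c + (7*(-21))*(-17)) - 8938 = (-11628/7 + (7*(-21))*(-17)) - 8938 = (-11628/7 - 147*(-17)) - 8938 = (-11628/7 + 2499) - 8938 = 5865/7 - 8938 = -56701/7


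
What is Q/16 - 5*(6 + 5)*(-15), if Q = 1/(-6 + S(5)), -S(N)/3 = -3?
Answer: 39601/48 ≈ 825.02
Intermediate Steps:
S(N) = 9 (S(N) = -3*(-3) = 9)
Q = ⅓ (Q = 1/(-6 + 9) = 1/3 = ⅓ ≈ 0.33333)
Q/16 - 5*(6 + 5)*(-15) = (⅓)/16 - 5*(6 + 5)*(-15) = (⅓)*(1/16) - 5*11*(-15) = 1/48 - 55*(-15) = 1/48 + 825 = 39601/48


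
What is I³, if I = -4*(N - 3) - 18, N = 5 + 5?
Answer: -97336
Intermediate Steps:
N = 10
I = -46 (I = -4*(10 - 3) - 18 = -4*7 - 18 = -28 - 18 = -46)
I³ = (-46)³ = -97336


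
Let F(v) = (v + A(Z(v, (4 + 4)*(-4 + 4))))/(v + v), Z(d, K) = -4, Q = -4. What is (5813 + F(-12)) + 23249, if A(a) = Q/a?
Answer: 697499/24 ≈ 29062.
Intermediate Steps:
A(a) = -4/a
F(v) = (1 + v)/(2*v) (F(v) = (v - 4/(-4))/(v + v) = (v - 4*(-¼))/((2*v)) = (v + 1)*(1/(2*v)) = (1 + v)*(1/(2*v)) = (1 + v)/(2*v))
(5813 + F(-12)) + 23249 = (5813 + (½)*(1 - 12)/(-12)) + 23249 = (5813 + (½)*(-1/12)*(-11)) + 23249 = (5813 + 11/24) + 23249 = 139523/24 + 23249 = 697499/24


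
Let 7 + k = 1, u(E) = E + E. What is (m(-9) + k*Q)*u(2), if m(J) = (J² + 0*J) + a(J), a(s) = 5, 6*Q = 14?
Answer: 288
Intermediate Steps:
u(E) = 2*E
Q = 7/3 (Q = (⅙)*14 = 7/3 ≈ 2.3333)
k = -6 (k = -7 + 1 = -6)
m(J) = 5 + J² (m(J) = (J² + 0*J) + 5 = (J² + 0) + 5 = J² + 5 = 5 + J²)
(m(-9) + k*Q)*u(2) = ((5 + (-9)²) - 6*7/3)*(2*2) = ((5 + 81) - 14)*4 = (86 - 14)*4 = 72*4 = 288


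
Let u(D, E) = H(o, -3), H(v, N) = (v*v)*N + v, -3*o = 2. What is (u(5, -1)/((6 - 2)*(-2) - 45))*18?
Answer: 36/53 ≈ 0.67924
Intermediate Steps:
o = -⅔ (o = -⅓*2 = -⅔ ≈ -0.66667)
H(v, N) = v + N*v² (H(v, N) = v²*N + v = N*v² + v = v + N*v²)
u(D, E) = -2 (u(D, E) = -2*(1 - 3*(-⅔))/3 = -2*(1 + 2)/3 = -⅔*3 = -2)
(u(5, -1)/((6 - 2)*(-2) - 45))*18 = -2/((6 - 2)*(-2) - 45)*18 = -2/(4*(-2) - 45)*18 = -2/(-8 - 45)*18 = -2/(-53)*18 = -2*(-1/53)*18 = (2/53)*18 = 36/53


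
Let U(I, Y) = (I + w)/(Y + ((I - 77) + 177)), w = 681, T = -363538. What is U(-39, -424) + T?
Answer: -43988312/121 ≈ -3.6354e+5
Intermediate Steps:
U(I, Y) = (681 + I)/(100 + I + Y) (U(I, Y) = (I + 681)/(Y + ((I - 77) + 177)) = (681 + I)/(Y + ((-77 + I) + 177)) = (681 + I)/(Y + (100 + I)) = (681 + I)/(100 + I + Y))
U(-39, -424) + T = (681 - 39)/(100 - 39 - 424) - 363538 = 642/(-363) - 363538 = -1/363*642 - 363538 = -214/121 - 363538 = -43988312/121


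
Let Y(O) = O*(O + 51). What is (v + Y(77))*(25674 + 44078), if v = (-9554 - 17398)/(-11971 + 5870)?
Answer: 4196169274816/6101 ≈ 6.8778e+8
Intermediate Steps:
Y(O) = O*(51 + O)
v = 26952/6101 (v = -26952/(-6101) = -26952*(-1/6101) = 26952/6101 ≈ 4.4176)
(v + Y(77))*(25674 + 44078) = (26952/6101 + 77*(51 + 77))*(25674 + 44078) = (26952/6101 + 77*128)*69752 = (26952/6101 + 9856)*69752 = (60158408/6101)*69752 = 4196169274816/6101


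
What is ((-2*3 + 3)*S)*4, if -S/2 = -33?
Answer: -792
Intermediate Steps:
S = 66 (S = -2*(-33) = 66)
((-2*3 + 3)*S)*4 = ((-2*3 + 3)*66)*4 = ((-6 + 3)*66)*4 = -3*66*4 = -198*4 = -792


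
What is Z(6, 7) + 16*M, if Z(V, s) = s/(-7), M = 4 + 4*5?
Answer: 383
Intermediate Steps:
M = 24 (M = 4 + 20 = 24)
Z(V, s) = -s/7 (Z(V, s) = s*(-⅐) = -s/7)
Z(6, 7) + 16*M = -⅐*7 + 16*24 = -1 + 384 = 383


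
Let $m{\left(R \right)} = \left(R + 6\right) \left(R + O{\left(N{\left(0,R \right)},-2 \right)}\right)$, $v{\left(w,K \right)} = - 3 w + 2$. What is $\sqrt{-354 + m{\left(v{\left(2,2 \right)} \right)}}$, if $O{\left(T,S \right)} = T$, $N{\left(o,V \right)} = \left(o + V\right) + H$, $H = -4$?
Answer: $3 i \sqrt{42} \approx 19.442 i$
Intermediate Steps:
$N{\left(o,V \right)} = -4 + V + o$ ($N{\left(o,V \right)} = \left(o + V\right) - 4 = \left(V + o\right) - 4 = -4 + V + o$)
$v{\left(w,K \right)} = 2 - 3 w$
$m{\left(R \right)} = \left(-4 + 2 R\right) \left(6 + R\right)$ ($m{\left(R \right)} = \left(R + 6\right) \left(R + \left(-4 + R + 0\right)\right) = \left(6 + R\right) \left(R + \left(-4 + R\right)\right) = \left(6 + R\right) \left(-4 + 2 R\right) = \left(-4 + 2 R\right) \left(6 + R\right)$)
$\sqrt{-354 + m{\left(v{\left(2,2 \right)} \right)}} = \sqrt{-354 + \left(-24 + 2 \left(2 - 6\right)^{2} + 8 \left(2 - 6\right)\right)} = \sqrt{-354 + \left(-24 + 2 \left(-4\right)^{2} + 8 \left(-4\right)\right)} = \sqrt{-354 - 24} = \sqrt{-378} = 3 i \sqrt{42}$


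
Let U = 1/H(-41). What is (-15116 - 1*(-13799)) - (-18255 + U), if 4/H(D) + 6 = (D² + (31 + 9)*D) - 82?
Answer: 67799/4 ≈ 16950.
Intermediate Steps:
H(D) = 4/(-88 + D² + 40*D) (H(D) = 4/(-6 + ((D² + (31 + 9)*D) - 82)) = 4/(-6 + ((D² + 40*D) - 82)) = 4/(-6 + (-82 + D² + 40*D)) = 4/(-88 + D² + 40*D))
U = -47/4 (U = 1/(4/(-88 + (-41)² + 40*(-41))) = 1/(4/(-88 + 1681 - 1640)) = 1/(4/(-47)) = 1/(4*(-1/47)) = 1/(-4/47) = -47/4 ≈ -11.750)
(-15116 - 1*(-13799)) - (-18255 + U) = (-15116 - 1*(-13799)) - (-18255 - 47/4) = (-15116 + 13799) - 1*(-73067/4) = -1317 + 73067/4 = 67799/4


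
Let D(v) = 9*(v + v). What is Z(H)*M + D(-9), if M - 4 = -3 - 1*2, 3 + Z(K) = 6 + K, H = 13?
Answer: -178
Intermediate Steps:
Z(K) = 3 + K (Z(K) = -3 + (6 + K) = 3 + K)
M = -1 (M = 4 + (-3 - 1*2) = 4 + (-3 - 2) = 4 - 5 = -1)
D(v) = 18*v (D(v) = 9*(2*v) = 18*v)
Z(H)*M + D(-9) = (3 + 13)*(-1) + 18*(-9) = 16*(-1) - 162 = -16 - 162 = -178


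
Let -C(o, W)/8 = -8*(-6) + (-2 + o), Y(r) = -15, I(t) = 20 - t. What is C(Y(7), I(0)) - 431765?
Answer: -432013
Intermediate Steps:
C(o, W) = -368 - 8*o (C(o, W) = -8*(-8*(-6) + (-2 + o)) = -8*(48 + (-2 + o)) = -8*(46 + o) = -368 - 8*o)
C(Y(7), I(0)) - 431765 = (-368 - 8*(-15)) - 431765 = (-368 + 120) - 431765 = -248 - 431765 = -432013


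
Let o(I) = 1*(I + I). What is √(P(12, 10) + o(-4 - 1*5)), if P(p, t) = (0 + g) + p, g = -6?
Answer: 2*I*√3 ≈ 3.4641*I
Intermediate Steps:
P(p, t) = -6 + p (P(p, t) = (0 - 6) + p = -6 + p)
o(I) = 2*I (o(I) = 1*(2*I) = 2*I)
√(P(12, 10) + o(-4 - 1*5)) = √((-6 + 12) + 2*(-4 - 1*5)) = √(6 + 2*(-4 - 5)) = √(6 + 2*(-9)) = √(6 - 18) = √(-12) = 2*I*√3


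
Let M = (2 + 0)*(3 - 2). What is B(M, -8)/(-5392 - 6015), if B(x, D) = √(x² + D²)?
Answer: -2*√17/11407 ≈ -0.00072291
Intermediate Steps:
M = 2 (M = 2*1 = 2)
B(x, D) = √(D² + x²)
B(M, -8)/(-5392 - 6015) = √((-8)² + 2²)/(-5392 - 6015) = √(64 + 4)/(-11407) = √68*(-1/11407) = (2*√17)*(-1/11407) = -2*√17/11407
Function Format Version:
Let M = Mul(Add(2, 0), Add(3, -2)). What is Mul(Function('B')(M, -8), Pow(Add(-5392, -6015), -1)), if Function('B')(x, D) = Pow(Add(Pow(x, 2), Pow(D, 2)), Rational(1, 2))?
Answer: Mul(Rational(-2, 11407), Pow(17, Rational(1, 2))) ≈ -0.00072291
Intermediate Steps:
M = 2 (M = Mul(2, 1) = 2)
Function('B')(x, D) = Pow(Add(Pow(D, 2), Pow(x, 2)), Rational(1, 2))
Mul(Function('B')(M, -8), Pow(Add(-5392, -6015), -1)) = Mul(Pow(Add(Pow(-8, 2), Pow(2, 2)), Rational(1, 2)), Pow(Add(-5392, -6015), -1)) = Mul(Pow(Add(64, 4), Rational(1, 2)), Pow(-11407, -1)) = Mul(Pow(68, Rational(1, 2)), Rational(-1, 11407)) = Mul(Mul(2, Pow(17, Rational(1, 2))), Rational(-1, 11407)) = Mul(Rational(-2, 11407), Pow(17, Rational(1, 2)))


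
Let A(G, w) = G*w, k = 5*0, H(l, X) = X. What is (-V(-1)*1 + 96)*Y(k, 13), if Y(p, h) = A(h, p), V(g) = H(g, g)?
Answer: 0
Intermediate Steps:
k = 0
V(g) = g
Y(p, h) = h*p
(-V(-1)*1 + 96)*Y(k, 13) = (-1*(-1)*1 + 96)*(13*0) = (1*1 + 96)*0 = (1 + 96)*0 = 97*0 = 0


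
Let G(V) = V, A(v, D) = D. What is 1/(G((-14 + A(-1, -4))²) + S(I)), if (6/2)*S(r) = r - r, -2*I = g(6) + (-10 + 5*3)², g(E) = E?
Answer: 1/324 ≈ 0.0030864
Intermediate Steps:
I = -31/2 (I = -(6 + (-10 + 5*3)²)/2 = -(6 + (-10 + 15)²)/2 = -(6 + 5²)/2 = -(6 + 25)/2 = -½*31 = -31/2 ≈ -15.500)
S(r) = 0 (S(r) = (r - r)/3 = (⅓)*0 = 0)
1/(G((-14 + A(-1, -4))²) + S(I)) = 1/((-14 - 4)² + 0) = 1/((-18)² + 0) = 1/(324 + 0) = 1/324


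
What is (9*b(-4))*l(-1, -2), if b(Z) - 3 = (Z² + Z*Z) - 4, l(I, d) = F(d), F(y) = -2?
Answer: -558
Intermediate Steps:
l(I, d) = -2
b(Z) = -1 + 2*Z² (b(Z) = 3 + ((Z² + Z*Z) - 4) = 3 + ((Z² + Z²) - 4) = 3 + (2*Z² - 4) = 3 + (-4 + 2*Z²) = -1 + 2*Z²)
(9*b(-4))*l(-1, -2) = (9*(-1 + 2*(-4)²))*(-2) = (9*(-1 + 2*16))*(-2) = (9*(-1 + 32))*(-2) = (9*31)*(-2) = 279*(-2) = -558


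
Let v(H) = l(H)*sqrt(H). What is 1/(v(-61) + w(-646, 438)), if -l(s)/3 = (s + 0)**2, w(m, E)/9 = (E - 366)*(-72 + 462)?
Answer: 28080/7940973901 + 3721*I*sqrt(61)/23822921703 ≈ 3.5361e-6 + 1.2199e-6*I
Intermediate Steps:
w(m, E) = -1284660 + 3510*E (w(m, E) = 9*((E - 366)*(-72 + 462)) = 9*((-366 + E)*390) = 9*(-142740 + 390*E) = -1284660 + 3510*E)
l(s) = -3*s**2 (l(s) = -3*(s + 0)**2 = -3*s**2)
v(H) = -3*H**(5/2) (v(H) = (-3*H**2)*sqrt(H) = -3*H**(5/2))
1/(v(-61) + w(-646, 438)) = 1/(-11163*I*sqrt(61) + (-1284660 + 3510*438)) = 1/(-11163*I*sqrt(61) + (-1284660 + 1537380)) = 1/(-11163*I*sqrt(61) + 252720) = 1/(252720 - 11163*I*sqrt(61))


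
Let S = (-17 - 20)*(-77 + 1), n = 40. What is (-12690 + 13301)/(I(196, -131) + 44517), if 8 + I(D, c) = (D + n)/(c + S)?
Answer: 1638091/119328865 ≈ 0.013728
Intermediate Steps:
S = 2812 (S = -37*(-76) = 2812)
I(D, c) = -8 + (40 + D)/(2812 + c) (I(D, c) = -8 + (D + 40)/(c + 2812) = -8 + (40 + D)/(2812 + c))
(-12690 + 13301)/(I(196, -131) + 44517) = (-12690 + 13301)/((-22456 + 196 - 8*(-131))/(2812 - 131) + 44517) = 611/((-22456 + 196 + 1048)/2681 + 44517) = 611/((1/2681)*(-21212) + 44517) = 611/(-21212/2681 + 44517) = 611/(119328865/2681) = 611*(2681/119328865) = 1638091/119328865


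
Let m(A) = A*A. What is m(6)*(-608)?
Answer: -21888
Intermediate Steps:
m(A) = A**2
m(6)*(-608) = 6**2*(-608) = 36*(-608) = -21888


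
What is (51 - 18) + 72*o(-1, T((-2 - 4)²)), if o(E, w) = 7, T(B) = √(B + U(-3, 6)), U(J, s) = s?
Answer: 537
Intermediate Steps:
T(B) = √(6 + B) (T(B) = √(B + 6) = √(6 + B))
(51 - 18) + 72*o(-1, T((-2 - 4)²)) = (51 - 18) + 72*7 = 33 + 504 = 537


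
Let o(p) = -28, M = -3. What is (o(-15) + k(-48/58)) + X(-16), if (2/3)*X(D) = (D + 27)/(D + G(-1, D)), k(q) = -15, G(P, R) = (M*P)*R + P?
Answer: -5623/130 ≈ -43.254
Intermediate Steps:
G(P, R) = P - 3*P*R (G(P, R) = (-3*P)*R + P = -3*P*R + P = P - 3*P*R)
X(D) = 3*(27 + D)/(2*(-1 + 4*D)) (X(D) = 3*((D + 27)/(D - (1 - 3*D)))/2 = 3*((27 + D)/(D + (-1 + 3*D)))/2 = 3*((27 + D)/(-1 + 4*D))/2 = 3*(27 + D)/(2*(-1 + 4*D)))
(o(-15) + k(-48/58)) + X(-16) = (-28 - 15) + 3*(27 - 16)/(2*(-1 + 4*(-16))) = -43 + (3/2)*11/(-1 - 64) = -43 + (3/2)*11/(-65) = -43 + (3/2)*(-1/65)*11 = -43 - 33/130 = -5623/130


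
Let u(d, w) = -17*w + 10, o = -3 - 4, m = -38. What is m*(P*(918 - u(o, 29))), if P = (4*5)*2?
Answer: -2129520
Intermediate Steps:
P = 40 (P = 20*2 = 40)
o = -7
u(d, w) = 10 - 17*w
m*(P*(918 - u(o, 29))) = -1520*(918 - (10 - 17*29)) = -1520*(918 - (10 - 493)) = -1520*(918 - 1*(-483)) = -1520*(918 + 483) = -1520*1401 = -38*56040 = -2129520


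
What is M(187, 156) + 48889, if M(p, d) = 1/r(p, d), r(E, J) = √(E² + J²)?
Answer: 48889 + √59305/59305 ≈ 48889.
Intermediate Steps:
M(p, d) = (d² + p²)^(-½) (M(p, d) = 1/(√(p² + d²)) = 1/(√(d² + p²)) = (d² + p²)^(-½))
M(187, 156) + 48889 = (156² + 187²)^(-½) + 48889 = (24336 + 34969)^(-½) + 48889 = 59305^(-½) + 48889 = √59305/59305 + 48889 = 48889 + √59305/59305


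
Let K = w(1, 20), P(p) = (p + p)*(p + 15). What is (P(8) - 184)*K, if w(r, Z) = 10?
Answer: 1840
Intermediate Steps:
P(p) = 2*p*(15 + p) (P(p) = (2*p)*(15 + p) = 2*p*(15 + p))
K = 10
(P(8) - 184)*K = (2*8*(15 + 8) - 184)*10 = (2*8*23 - 184)*10 = (368 - 184)*10 = 184*10 = 1840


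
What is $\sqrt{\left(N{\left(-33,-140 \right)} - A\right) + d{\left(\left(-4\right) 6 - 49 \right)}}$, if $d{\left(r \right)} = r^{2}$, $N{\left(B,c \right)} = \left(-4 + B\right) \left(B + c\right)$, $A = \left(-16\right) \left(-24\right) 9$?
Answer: $\sqrt{8274} \approx 90.962$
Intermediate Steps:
$A = 3456$ ($A = 384 \cdot 9 = 3456$)
$\sqrt{\left(N{\left(-33,-140 \right)} - A\right) + d{\left(\left(-4\right) 6 - 49 \right)}} = \sqrt{\left(\left(\left(-33\right)^{2} - -132 - -560 - -4620\right) - 3456\right) + \left(\left(-4\right) 6 - 49\right)^{2}} = \sqrt{\left(\left(1089 + 132 + 560 + 4620\right) - 3456\right) + \left(-24 - 49\right)^{2}} = \sqrt{\left(6401 - 3456\right) + \left(-73\right)^{2}} = \sqrt{2945 + 5329} = \sqrt{8274}$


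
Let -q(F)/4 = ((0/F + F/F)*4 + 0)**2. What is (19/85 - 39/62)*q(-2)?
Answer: 68384/2635 ≈ 25.952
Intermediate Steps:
q(F) = -64 (q(F) = -4*((0/F + F/F)*4 + 0)**2 = -4*((0 + 1)*4 + 0)**2 = -4*(1*4 + 0)**2 = -4*(4 + 0)**2 = -4*4**2 = -4*16 = -64)
(19/85 - 39/62)*q(-2) = (19/85 - 39/62)*(-64) = -2137/5270*(-64) = 68384/2635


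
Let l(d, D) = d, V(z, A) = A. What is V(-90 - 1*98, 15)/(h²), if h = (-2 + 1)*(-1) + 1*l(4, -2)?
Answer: ⅗ ≈ 0.60000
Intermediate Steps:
h = 5 (h = (-2 + 1)*(-1) + 1*4 = -1*(-1) + 4 = 1 + 4 = 5)
V(-90 - 1*98, 15)/(h²) = 15/(5²) = 15/25 = 15*(1/25) = ⅗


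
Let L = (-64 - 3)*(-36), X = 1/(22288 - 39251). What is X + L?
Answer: 40914755/16963 ≈ 2412.0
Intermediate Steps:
X = -1/16963 (X = 1/(-16963) = -1/16963 ≈ -5.8952e-5)
L = 2412 (L = -67*(-36) = 2412)
X + L = -1/16963 + 2412 = 40914755/16963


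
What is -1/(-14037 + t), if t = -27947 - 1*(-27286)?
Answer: 1/14698 ≈ 6.8036e-5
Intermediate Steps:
t = -661 (t = -27947 + 27286 = -661)
-1/(-14037 + t) = -1/(-14037 - 661) = -1/(-14698) = -1*(-1/14698) = 1/14698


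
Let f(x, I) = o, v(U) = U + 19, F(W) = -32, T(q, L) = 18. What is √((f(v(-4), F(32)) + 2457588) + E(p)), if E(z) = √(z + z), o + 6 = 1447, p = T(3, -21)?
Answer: √2459035 ≈ 1568.1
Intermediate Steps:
p = 18
o = 1441 (o = -6 + 1447 = 1441)
E(z) = √2*√z (E(z) = √(2*z) = √2*√z)
v(U) = 19 + U
f(x, I) = 1441
√((f(v(-4), F(32)) + 2457588) + E(p)) = √((1441 + 2457588) + √2*√18) = √(2459029 + √2*(3*√2)) = √(2459029 + 6) = √2459035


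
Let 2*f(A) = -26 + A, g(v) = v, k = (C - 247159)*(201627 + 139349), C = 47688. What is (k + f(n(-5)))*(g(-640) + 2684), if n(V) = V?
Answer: -139022299666306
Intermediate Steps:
k = -68014823696 (k = (47688 - 247159)*(201627 + 139349) = -199471*340976 = -68014823696)
f(A) = -13 + A/2 (f(A) = (-26 + A)/2 = -13 + A/2)
(k + f(n(-5)))*(g(-640) + 2684) = (-68014823696 + (-13 + (1/2)*(-5)))*(-640 + 2684) = (-68014823696 + (-13 - 5/2))*2044 = (-68014823696 - 31/2)*2044 = -136029647423/2*2044 = -139022299666306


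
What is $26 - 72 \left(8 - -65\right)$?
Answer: $-5230$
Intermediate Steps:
$26 - 72 \left(8 - -65\right) = 26 - 72 \left(8 + 65\right) = 26 - 5256 = -5230$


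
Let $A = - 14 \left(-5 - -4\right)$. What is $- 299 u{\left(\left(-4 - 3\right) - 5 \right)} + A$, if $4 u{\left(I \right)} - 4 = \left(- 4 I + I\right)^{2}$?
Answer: $-97161$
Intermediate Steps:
$A = 14$ ($A = - 14 \left(-5 + 4\right) = \left(-14\right) \left(-1\right) = 14$)
$u{\left(I \right)} = 1 + \frac{9 I^{2}}{4}$ ($u{\left(I \right)} = 1 + \frac{\left(- 4 I + I\right)^{2}}{4} = 1 + \frac{\left(- 3 I\right)^{2}}{4} = 1 + \frac{9 I^{2}}{4}$)
$- 299 u{\left(\left(-4 - 3\right) - 5 \right)} + A = - 299 \left(1 + \frac{9 \left(\left(-4 - 3\right) - 5\right)^{2}}{4}\right) + 14 = - 299 \left(1 + \frac{9 \left(-7 - 5\right)^{2}}{4}\right) + 14 = - 299 \left(1 + \frac{9 \left(-12\right)^{2}}{4}\right) + 14 = - 299 \left(1 + \frac{9}{4} \cdot 144\right) + 14 = - 299 \left(1 + 324\right) + 14 = \left(-299\right) 325 + 14 = -97175 + 14 = -97161$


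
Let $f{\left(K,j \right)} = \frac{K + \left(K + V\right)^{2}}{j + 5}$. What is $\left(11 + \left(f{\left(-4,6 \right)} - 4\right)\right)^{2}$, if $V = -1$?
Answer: $\frac{9604}{121} \approx 79.372$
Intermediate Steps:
$f{\left(K,j \right)} = \frac{K + \left(-1 + K\right)^{2}}{5 + j}$ ($f{\left(K,j \right)} = \frac{K + \left(K - 1\right)^{2}}{j + 5} = \frac{K + \left(-1 + K\right)^{2}}{5 + j}$)
$\left(11 + \left(f{\left(-4,6 \right)} - 4\right)\right)^{2} = \left(11 - \left(4 - \frac{-4 + \left(-1 - 4\right)^{2}}{5 + 6}\right)\right)^{2} = \left(11 - \left(4 - \frac{-4 + \left(-5\right)^{2}}{11}\right)\right)^{2} = \left(11 - \left(4 - \frac{-4 + 25}{11}\right)\right)^{2} = \left(11 + \left(\frac{1}{11} \cdot 21 - 4\right)\right)^{2} = \left(11 + \left(\frac{21}{11} - 4\right)\right)^{2} = \left(11 - \frac{23}{11}\right)^{2} = \left(\frac{98}{11}\right)^{2} = \frac{9604}{121}$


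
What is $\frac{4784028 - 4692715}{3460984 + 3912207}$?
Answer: $\frac{91313}{7373191} \approx 0.012384$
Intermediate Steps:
$\frac{4784028 - 4692715}{3460984 + 3912207} = \frac{91313}{7373191}$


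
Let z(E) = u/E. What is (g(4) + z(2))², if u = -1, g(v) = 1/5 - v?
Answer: 1849/100 ≈ 18.490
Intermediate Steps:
g(v) = ⅕ - v
z(E) = -1/E
(g(4) + z(2))² = ((⅕ - 1*4) - 1/2)² = ((⅕ - 4) - 1*½)² = (-19/5 - ½)² = (-43/10)² = 1849/100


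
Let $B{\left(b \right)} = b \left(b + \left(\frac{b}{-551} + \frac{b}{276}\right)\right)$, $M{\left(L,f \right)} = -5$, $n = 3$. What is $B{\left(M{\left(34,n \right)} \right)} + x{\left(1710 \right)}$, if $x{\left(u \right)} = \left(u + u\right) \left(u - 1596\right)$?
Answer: $\frac{59295199655}{152076} \approx 3.8991 \cdot 10^{5}$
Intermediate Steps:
$B{\left(b \right)} = \frac{152351 b^{2}}{152076}$ ($B{\left(b \right)} = b \left(b + \left(b \left(- \frac{1}{551}\right) + b \frac{1}{276}\right)\right) = b \left(b + \left(- \frac{b}{551} + \frac{b}{276}\right)\right) = b \left(b + \frac{275 b}{152076}\right) = b \frac{152351 b}{152076} = \frac{152351 b^{2}}{152076}$)
$x{\left(u \right)} = 2 u \left(-1596 + u\right)$
$B{\left(M{\left(34,n \right)} \right)} + x{\left(1710 \right)} = \frac{152351 \left(-5\right)^{2}}{152076} + 2 \cdot 1710 \left(-1596 + 1710\right) = \frac{152351}{152076} \cdot 25 + 2 \cdot 1710 \cdot 114 = \frac{3808775}{152076} + 389880 = \frac{59295199655}{152076}$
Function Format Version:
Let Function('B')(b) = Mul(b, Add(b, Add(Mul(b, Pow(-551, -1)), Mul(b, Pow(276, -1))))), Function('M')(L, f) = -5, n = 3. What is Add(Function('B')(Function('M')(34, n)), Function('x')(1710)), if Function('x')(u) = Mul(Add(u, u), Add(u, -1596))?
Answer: Rational(59295199655, 152076) ≈ 3.8991e+5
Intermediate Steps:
Function('B')(b) = Mul(Rational(152351, 152076), Pow(b, 2)) (Function('B')(b) = Mul(b, Add(b, Add(Mul(b, Rational(-1, 551)), Mul(b, Rational(1, 276))))) = Mul(b, Add(b, Add(Mul(Rational(-1, 551), b), Mul(Rational(1, 276), b)))) = Mul(b, Add(b, Mul(Rational(275, 152076), b))) = Mul(b, Mul(Rational(152351, 152076), b)) = Mul(Rational(152351, 152076), Pow(b, 2)))
Function('x')(u) = Mul(2, u, Add(-1596, u)) (Function('x')(u) = Mul(Mul(2, u), Add(-1596, u)) = Mul(2, u, Add(-1596, u)))
Add(Function('B')(Function('M')(34, n)), Function('x')(1710)) = Add(Mul(Rational(152351, 152076), Pow(-5, 2)), Mul(2, 1710, Add(-1596, 1710))) = Add(Mul(Rational(152351, 152076), 25), Mul(2, 1710, 114)) = Add(Rational(3808775, 152076), 389880) = Rational(59295199655, 152076)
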